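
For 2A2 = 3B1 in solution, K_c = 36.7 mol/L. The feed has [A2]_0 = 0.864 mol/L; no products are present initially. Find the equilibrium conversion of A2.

X = 0.799

Let X = conversion of A2; extent ξ = 0.864X/2 mol/L.
Concentrations: [A2] = 0.864 − 0.864X; [B1] = 1.3X.
K_c = [B1]^3 / ([A2]^2).
This equals 36.7 at X = 0.799 (the root in 0 < X < 1).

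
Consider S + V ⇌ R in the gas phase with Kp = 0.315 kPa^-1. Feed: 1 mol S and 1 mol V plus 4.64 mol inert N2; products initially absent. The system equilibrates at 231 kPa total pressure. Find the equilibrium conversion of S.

X = 0.753

Let X = conversion of S (basis 1 mol S); extent of reaction ξ = X.
Species balance: n_S = 1 − X; n_V = 1 − X; n_R = X; n_I = 4.64 (inert).
Summing: n_T = 6.64 − X.
With p_i = (n_i/n_T)P, Kp = p_R / (p_S p_V).
Substituting and setting equal to 0.315 kPa^-1 gives a polynomial in X; the root in (0,1) is X = 0.753.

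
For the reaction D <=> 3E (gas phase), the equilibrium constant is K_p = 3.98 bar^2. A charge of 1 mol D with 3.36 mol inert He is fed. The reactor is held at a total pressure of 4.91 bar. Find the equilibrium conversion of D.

Basis: 1 mol D initially; let X = conversion of D. Extent ξ = X.
Species balance: n_D = 1 − X; n_E = 3X; n_I = 3.36 (inert).
n_T = Σnᵢ = 4.36 + 2X.
y_i = n_i/n_T, p_i = y_i·P. K_p = p_E^3 / (p_D).
Equating to 3.98 bar^2 and solving on 0 < X < 1: X = 0.453.

X = 0.453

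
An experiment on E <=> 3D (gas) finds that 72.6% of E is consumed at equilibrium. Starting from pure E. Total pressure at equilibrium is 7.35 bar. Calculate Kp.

Take 1 mol E as basis and let X be its fractional conversion, so ξ = X.
Mole table: n_E = 1 − X; n_D = 3X.
Total moles n_T = 1 + 2X.
At X = 0.726: n_E = 0.274, n_D = 2.18, n_T = 2.45.
p_i = (n_i/n_T)·P. Kp = p_D^3 / (p_E) = 339 bar^2.

Kp = 339 bar^2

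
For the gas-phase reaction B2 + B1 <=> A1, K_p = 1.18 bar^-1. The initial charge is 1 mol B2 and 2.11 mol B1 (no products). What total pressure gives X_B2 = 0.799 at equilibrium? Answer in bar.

Let X = conversion of B2 (basis 1 mol B2); extent of reaction ξ = X.
Moles: n_B2 = 1 − X; n_B1 = 2.11 − X; n_A1 = X.
Total moles n_T = 3.11 − X.
K_p = p_A1 / (p_B2 p_B1) with p_i = (n_i/n_T)·P.
At X = 0.799: the mole-fraction product g(X) = Π y_i^ν_i = 7.007. Since K_p = g(X)·P^{-1}, P = (g/K_p)^(1/1) = (7.007/1.18)^(1/1) = 5.94 bar.

P = 5.94 bar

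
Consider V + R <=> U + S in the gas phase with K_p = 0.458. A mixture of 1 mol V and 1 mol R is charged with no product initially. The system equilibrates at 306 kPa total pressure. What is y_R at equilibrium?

Let X = conversion of V (basis 1 mol V); extent of reaction ξ = X.
Mole table: n_V = 1 − X; n_R = 1 − X; n_U = X; n_S = X.
Since Δν = 0, n_T = 2 throughout.
With p_i = (n_i/n_T)P, K_p = p_U p_S / (p_V p_R).
Setting this equal to 0.458 and taking the physical root (0 < X < 1) gives X = 0.404.
Then n_R = 0.596, n_T = 2, so y_R = 0.298.

y_R = 0.298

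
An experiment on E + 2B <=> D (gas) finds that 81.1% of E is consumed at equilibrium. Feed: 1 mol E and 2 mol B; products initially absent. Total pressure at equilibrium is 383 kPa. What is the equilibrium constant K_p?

Take 1 mol E as basis and let X be its fractional conversion, so ξ = X.
Moles: n_E = 1 − X; n_B = 2 − 2X; n_D = X.
Total moles n_T = 3 − 2X.
At X = 0.811: n_E = 0.189, n_B = 0.378, n_D = 0.811, n_T = 1.38.
p_i = (n_i/n_T)·P. K_p = p_D / (p_E p_B^2) = 0.000389 kPa^-2.

K_p = 0.000389 kPa^-2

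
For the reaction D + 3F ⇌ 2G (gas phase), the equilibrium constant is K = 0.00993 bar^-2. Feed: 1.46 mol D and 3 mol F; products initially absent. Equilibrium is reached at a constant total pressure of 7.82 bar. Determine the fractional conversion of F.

X = 0.318

Basis: 3 mol F initially; let X = conversion of F. Extent ξ = X.
At extent ξ: n_D = 1.46 − X; n_F = 3 − 3X; n_G = 2X.
Summing: n_T = 4.46 − 2X.
y_i = n_i/n_T, p_i = y_i·P. K = p_G^2 / (p_D p_F^3).
This yields a degree-4 equation in X; solving on (0,1), X = 0.318.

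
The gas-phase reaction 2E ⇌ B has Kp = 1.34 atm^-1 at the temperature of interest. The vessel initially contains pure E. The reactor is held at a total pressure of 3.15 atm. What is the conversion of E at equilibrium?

Let X = conversion of E (basis 1 mol E); extent of reaction ξ = 0.5X.
At extent ξ: n_E = 1 − X; n_B = 0.5X.
Summing: n_T = 1 − 0.5X.
With p_i = (n_i/n_T)P, Kp = p_B / (p_E^2).
This yields a degree-2 equation in X; solving on (0,1), X = 0.764.

X = 0.764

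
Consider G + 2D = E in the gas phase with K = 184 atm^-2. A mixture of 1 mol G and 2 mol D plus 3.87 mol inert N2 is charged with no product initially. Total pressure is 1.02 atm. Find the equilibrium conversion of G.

X = 0.699

Take 1 mol G as basis and let X be its fractional conversion, so ξ = X.
Mole table: n_G = 1 − X; n_D = 2 − 2X; n_E = X; n_I = 3.87 (inert).
Summing: n_T = 6.87 − 2X.
With p_i = (n_i/n_T)P, K = p_E / (p_G p_D^2).
Substituting and setting equal to 184 atm^-2 gives a polynomial in X; the root in (0,1) is X = 0.699.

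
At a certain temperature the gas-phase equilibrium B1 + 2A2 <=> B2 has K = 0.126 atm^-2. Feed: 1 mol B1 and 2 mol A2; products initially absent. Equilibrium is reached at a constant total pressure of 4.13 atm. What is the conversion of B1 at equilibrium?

X = 0.393

Basis: 1 mol B1 initially; let X = conversion of B1. Extent ξ = X.
At extent ξ: n_B1 = 1 − X; n_A2 = 2 − 2X; n_B2 = X.
Summing: n_T = 3 − 2X.
With p_i = (n_i/n_T)P, K = p_B2 / (p_B1 p_A2^2).
Equating to 0.126 atm^-2 and solving on 0 < X < 1: X = 0.393.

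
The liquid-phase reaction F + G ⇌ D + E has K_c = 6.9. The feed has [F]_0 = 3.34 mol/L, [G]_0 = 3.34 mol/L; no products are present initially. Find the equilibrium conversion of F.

Let X = conversion of F; extent ξ = 3.34·X mol/L.
Concentrations: [F] = 3.34 − 3.34X; [G] = 3.34 − 3.34X; [D] = 3.34X; [E] = 3.34X.
K_c = [D] [E] / ([F] [G]).
Equating to 6.9: the physical root is X = 0.724.

X = 0.724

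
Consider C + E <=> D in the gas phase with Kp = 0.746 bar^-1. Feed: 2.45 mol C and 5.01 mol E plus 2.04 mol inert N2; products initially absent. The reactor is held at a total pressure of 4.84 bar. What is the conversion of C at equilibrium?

X = 0.613

Let X = conversion of C (basis 2.45 mol C); extent of reaction ξ = 2.45X.
Species balance: n_C = 2.45 − 2.45X; n_E = 5.01 − 2.45X; n_D = 2.45X; n_I = 2.04 (inert).
n_T = Σnᵢ = 9.5 − 2.45X.
y_i = n_i/n_T, p_i = y_i·P. Kp = p_D / (p_C p_E).
Setting this equal to 0.746 bar^-1 and taking the physical root (0 < X < 1) gives X = 0.613.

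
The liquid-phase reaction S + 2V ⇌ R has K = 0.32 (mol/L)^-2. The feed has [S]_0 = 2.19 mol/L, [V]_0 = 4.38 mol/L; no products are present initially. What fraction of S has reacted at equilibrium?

Let X = conversion of S; extent ξ = 2.19·X mol/L.
Concentrations: [S] = 2.19 − 2.19X; [V] = 4.38 − 4.38X; [R] = 2.19X.
K = [R] / ([S] [V]^2).
This equals 0.32 at X = 0.552 (the root in 0 < X < 1).

X = 0.552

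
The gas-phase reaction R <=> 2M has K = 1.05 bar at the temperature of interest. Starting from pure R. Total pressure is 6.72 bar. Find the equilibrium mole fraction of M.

Let X = conversion of R (basis 1 mol R); extent of reaction ξ = X.
Moles: n_R = 1 − X; n_M = 2X.
n_T = Σnᵢ = 1 + X.
Mole fractions y_i = n_i/n_T; K = p_M^2 / (p_R) with p_i = y_i·P.
This yields a degree-2 equation in X; solving on (0,1), X = 0.194.
Then n_M = 0.388, n_T = 1.19, so y_M = 0.325.

y_M = 0.325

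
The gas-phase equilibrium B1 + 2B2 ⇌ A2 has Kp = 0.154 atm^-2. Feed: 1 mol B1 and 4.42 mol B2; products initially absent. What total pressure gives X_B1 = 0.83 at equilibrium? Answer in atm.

Take 1 mol B1 as basis and let X be its fractional conversion, so ξ = X.
Mole table: n_B1 = 1 − X; n_B2 = 4.42 − 2X; n_A2 = X.
n_T = Σnᵢ = 5.42 − 2X.
Kp = p_A2 / (p_B1 p_B2^2) with p_i = (n_i/n_T)·P.
At X = 0.83: the mole-fraction product g(X) = Π y_i^ν_i = 9.061. Since Kp = g(X)·P^{-2}, P = (g/Kp)^(1/2) = (9.061/0.154)^(1/2) = 7.67 atm.

P = 7.67 atm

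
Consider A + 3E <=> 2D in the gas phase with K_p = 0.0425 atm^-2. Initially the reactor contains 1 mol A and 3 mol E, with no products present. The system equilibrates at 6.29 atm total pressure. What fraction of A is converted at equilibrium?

Basis: 1 mol A initially; let X = conversion of A. Extent ξ = X.
Moles: n_A = 1 − X; n_E = 3 − 3X; n_D = 2X.
Summing: n_T = 4 − 2X.
With p_i = (n_i/n_T)P, K_p = p_D^2 / (p_A p_E^3).
Setting this equal to 0.0425 atm^-2 and taking the physical root (0 < X < 1) gives X = 0.390.

X = 0.390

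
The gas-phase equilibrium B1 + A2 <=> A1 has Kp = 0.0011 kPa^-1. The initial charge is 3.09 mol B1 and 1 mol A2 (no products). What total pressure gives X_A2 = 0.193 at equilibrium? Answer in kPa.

Take 1 mol A2 as basis and let X be its fractional conversion, so ξ = X.
At extent ξ: n_B1 = 3.09 − X; n_A2 = 1 − X; n_A1 = X.
n_T = Σnᵢ = 4.09 − X.
Kp = p_A1 / (p_B1 p_A2) with p_i = (n_i/n_T)·P.
At X = 0.193: the mole-fraction product g(X) = Π y_i^ν_i = 0.3217. Since Kp = g(X)·P^{-1}, P = (g/Kp)^(1/1) = (0.3217/0.0011)^(1/1) = 292 kPa.

P = 292 kPa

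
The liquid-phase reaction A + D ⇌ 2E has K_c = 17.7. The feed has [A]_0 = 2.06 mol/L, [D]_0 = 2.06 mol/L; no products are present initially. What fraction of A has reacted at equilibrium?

X = 0.678

Let X = conversion of A; extent ξ = 2.06·X mol/L.
Concentrations: [A] = 2.06 − 2.06X; [D] = 2.06 − 2.06X; [E] = 4.12X.
K_c = [E]^2 / ([A] [D]).
Setting equal to 17.7 and solving for X on (0,1) gives X = 0.678.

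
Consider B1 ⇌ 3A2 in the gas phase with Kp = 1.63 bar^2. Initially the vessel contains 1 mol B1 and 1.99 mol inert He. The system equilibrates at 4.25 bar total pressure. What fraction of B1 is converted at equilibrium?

Let X = conversion of B1 (basis 1 mol B1); extent of reaction ξ = X.
Moles: n_B1 = 1 − X; n_A2 = 3X; n_I = 1.99 (inert).
n_T = Σnᵢ = 2.99 + 2X.
With p_i = (n_i/n_T)P, Kp = p_A2^3 / (p_B1).
Equating to 1.63 bar^2 and solving on 0 < X < 1: X = 0.311.

X = 0.311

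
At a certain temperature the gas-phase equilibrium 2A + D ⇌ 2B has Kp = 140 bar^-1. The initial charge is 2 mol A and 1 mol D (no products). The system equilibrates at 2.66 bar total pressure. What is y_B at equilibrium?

y_B = 0.778

Take 2 mol A as basis and let X be its fractional conversion, so ξ = X.
At extent ξ: n_A = 2 − 2X; n_D = 1 − X; n_B = 2X.
n_T = Σnᵢ = 3 − X.
With p_i = (n_i/n_T)P, Kp = p_B^2 / (p_A^2 p_D).
Equating to 140 bar^-1 and solving on 0 < X < 1: X = 0.840.
Then n_B = 1.68, n_T = 2.16, so y_B = 0.778.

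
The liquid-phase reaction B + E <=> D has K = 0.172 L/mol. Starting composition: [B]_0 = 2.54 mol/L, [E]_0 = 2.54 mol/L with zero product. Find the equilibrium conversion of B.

Let X = conversion of B; extent ξ = 2.54·X mol/L.
Concentrations: [B] = 2.54 − 2.54X; [E] = 2.54 − 2.54X; [D] = 2.54X.
K = [D] / ([B] [E]).
Solving K = 0.172 for X ∈ (0,1): X = 0.247.

X = 0.247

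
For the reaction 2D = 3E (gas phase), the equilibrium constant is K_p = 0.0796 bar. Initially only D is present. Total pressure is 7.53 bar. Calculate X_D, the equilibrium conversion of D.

Basis: 1 mol D initially; let X = conversion of D. Extent ξ = 0.5X.
Species balance: n_D = 1 − X; n_E = 1.5X.
Total moles n_T = 1 + 0.5X.
With p_i = (n_i/n_T)P, K_p = p_E^3 / (p_D^2).
Substituting and setting equal to 0.0796 bar gives a polynomial in X; the root in (0,1) is X = 0.136.

X = 0.136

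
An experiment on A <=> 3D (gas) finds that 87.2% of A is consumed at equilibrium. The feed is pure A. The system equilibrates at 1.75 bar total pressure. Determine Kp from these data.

Let X = conversion of A (basis 1 mol A); extent of reaction ξ = X.
At extent ξ: n_A = 1 − X; n_D = 3X.
Summing: n_T = 1 + 2X.
At X = 0.872: n_A = 0.128, n_D = 2.62, n_T = 2.74.
p_i = (n_i/n_T)·P. Kp = p_D^3 / (p_A) = 56.9 bar^2.

Kp = 56.9 bar^2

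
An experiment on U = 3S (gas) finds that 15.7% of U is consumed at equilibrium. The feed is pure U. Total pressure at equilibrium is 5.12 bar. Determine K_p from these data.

Take 1 mol U as basis and let X be its fractional conversion, so ξ = X.
Moles: n_U = 1 − X; n_S = 3X.
n_T = Σnᵢ = 1 + 2X.
At X = 0.157: n_U = 0.843, n_S = 0.471, n_T = 1.31.
p_i = (n_i/n_T)·P. K_p = p_S^3 / (p_U) = 1.88 bar^2.

K_p = 1.88 bar^2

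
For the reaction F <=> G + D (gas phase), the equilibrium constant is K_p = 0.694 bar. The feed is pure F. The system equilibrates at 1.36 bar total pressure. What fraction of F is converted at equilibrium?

X = 0.581

Let X = conversion of F (basis 1 mol F); extent of reaction ξ = X.
Mole table: n_F = 1 − X; n_G = X; n_D = X.
n_T = Σnᵢ = 1 + X.
y_i = n_i/n_T, p_i = y_i·P. K_p = p_G p_D / (p_F).
Equating to 0.694 bar and solving on 0 < X < 1: X = 0.581.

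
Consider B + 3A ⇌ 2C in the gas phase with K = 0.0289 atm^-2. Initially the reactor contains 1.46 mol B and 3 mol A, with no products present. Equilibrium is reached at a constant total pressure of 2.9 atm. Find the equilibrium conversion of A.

Take 3 mol A as basis and let X be its fractional conversion, so ξ = X.
Mole table: n_B = 1.46 − X; n_A = 3 − 3X; n_C = 2X.
Total moles n_T = 4.46 − 2X.
Mole fractions y_i = n_i/n_T; K = p_C^2 / (p_B p_A^3) with p_i = y_i·P.
This yields a degree-4 equation in X; solving on (0,1), X = 0.237.

X = 0.237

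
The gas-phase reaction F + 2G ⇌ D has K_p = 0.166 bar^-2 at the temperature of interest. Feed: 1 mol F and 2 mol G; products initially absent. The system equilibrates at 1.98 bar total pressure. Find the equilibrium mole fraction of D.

Basis: 1 mol F initially; let X = conversion of F. Extent ξ = X.
Moles: n_F = 1 − X; n_G = 2 − 2X; n_D = X.
n_T = Σnᵢ = 3 − 2X.
With p_i = (n_i/n_T)P, K_p = p_D / (p_F p_G^2).
This yields a degree-3 equation in X; solving on (0,1), X = 0.198.
Then n_D = 0.198, n_T = 2.6, so y_D = 0.076.

y_D = 0.076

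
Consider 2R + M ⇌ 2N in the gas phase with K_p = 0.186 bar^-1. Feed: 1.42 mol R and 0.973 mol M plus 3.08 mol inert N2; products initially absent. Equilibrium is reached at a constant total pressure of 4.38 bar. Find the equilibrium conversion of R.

X = 0.259

Let X = conversion of R (basis 1.42 mol R); extent of reaction ξ = 0.71X.
Species balance: n_R = 1.42 − 1.42X; n_M = 0.973 − 0.71X; n_N = 1.42X; n_I = 3.08 (inert).
Total moles n_T = 5.47 − 0.71X.
With p_i = (n_i/n_T)P, K_p = p_N^2 / (p_R^2 p_M).
Equating to 0.186 bar^-1 and solving on 0 < X < 1: X = 0.259.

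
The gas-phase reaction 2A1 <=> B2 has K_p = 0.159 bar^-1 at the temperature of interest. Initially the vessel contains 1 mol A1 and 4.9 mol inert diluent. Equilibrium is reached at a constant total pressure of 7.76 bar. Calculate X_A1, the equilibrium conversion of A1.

Basis: 1 mol A1 initially; let X = conversion of A1. Extent ξ = 0.5X.
Species balance: n_A1 = 1 − X; n_B2 = 0.5X; n_I = 4.9 (inert).
Total moles n_T = 5.9 − 0.5X.
Mole fractions y_i = n_i/n_T; K_p = p_B2 / (p_A1^2) with p_i = y_i·P.
This yields a degree-2 equation in X; solving on (0,1), X = 0.244.

X = 0.244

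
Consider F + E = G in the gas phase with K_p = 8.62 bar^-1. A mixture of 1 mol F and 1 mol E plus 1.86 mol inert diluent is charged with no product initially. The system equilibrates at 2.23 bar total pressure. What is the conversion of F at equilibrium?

Take 1 mol F as basis and let X be its fractional conversion, so ξ = X.
Mole table: n_F = 1 − X; n_E = 1 − X; n_G = X; n_I = 1.86 (inert).
n_T = Σnᵢ = 3.86 − X.
Mole fractions y_i = n_i/n_T; K_p = p_G / (p_F p_E) with p_i = y_i·P.
This yields a degree-2 equation in X; solving on (0,1), X = 0.667.

X = 0.667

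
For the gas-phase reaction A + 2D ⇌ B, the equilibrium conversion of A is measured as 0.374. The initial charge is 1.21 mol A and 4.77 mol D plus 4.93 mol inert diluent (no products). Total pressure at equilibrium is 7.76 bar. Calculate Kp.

Kp = 0.0665 bar^-2

Take 1.21 mol A as basis and let X be its fractional conversion, so ξ = 1.21X.
At extent ξ: n_A = 1.21 − 1.21X; n_D = 4.77 − 2.42X; n_B = 1.21X; n_I = 4.93 (inert).
Total moles n_T = 10.9 − 2.42X.
At X = 0.374: n_A = 0.757, n_D = 3.86, n_B = 0.453, n_T = 10.
p_i = (n_i/n_T)·P. Kp = p_B / (p_A p_D^2) = 0.0665 bar^-2.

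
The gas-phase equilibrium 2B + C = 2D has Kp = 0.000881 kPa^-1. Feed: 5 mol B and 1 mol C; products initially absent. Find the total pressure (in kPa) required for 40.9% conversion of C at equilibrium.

P = 411 kPa

Take 1 mol C as basis and let X be its fractional conversion, so ξ = X.
Moles: n_B = 5 − 2X; n_C = 1 − X; n_D = 2X.
n_T = Σnᵢ = 6 − X.
Kp = p_D^2 / (p_B^2 p_C) with p_i = (n_i/n_T)·P.
At X = 0.409: the mole-fraction product g(X) = Π y_i^ν_i = 0.3619. Since Kp = g(X)·P^{-1}, P = (g/Kp)^(1/1) = (0.3619/0.000881)^(1/1) = 411 kPa.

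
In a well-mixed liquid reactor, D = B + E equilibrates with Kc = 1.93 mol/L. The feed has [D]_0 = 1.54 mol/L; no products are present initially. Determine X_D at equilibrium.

Let X = conversion of D; extent ξ = 1.54·X mol/L.
Concentrations: [D] = 1.54 − 1.54X; [B] = 1.54X; [E] = 1.54X.
Kc = [B] [E] / ([D]).
Equating to 1.93 mol/L: the physical root is X = 0.656.

X = 0.656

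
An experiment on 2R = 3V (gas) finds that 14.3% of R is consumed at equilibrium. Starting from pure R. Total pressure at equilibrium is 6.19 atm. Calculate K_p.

Take 1 mol R as basis and let X be its fractional conversion, so ξ = 0.5X.
Mole table: n_R = 1 − X; n_V = 1.5X.
n_T = Σnᵢ = 1 + 0.5X.
At X = 0.143: n_R = 0.857, n_V = 0.214, n_T = 1.07.
p_i = (n_i/n_T)·P. K_p = p_V^3 / (p_R^2) = 0.0776 atm.

K_p = 0.0776 atm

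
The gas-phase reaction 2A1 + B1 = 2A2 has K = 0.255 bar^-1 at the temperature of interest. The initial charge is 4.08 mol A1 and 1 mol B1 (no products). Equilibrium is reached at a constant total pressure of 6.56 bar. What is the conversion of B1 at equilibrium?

Basis: 1 mol B1 initially; let X = conversion of B1. Extent ξ = X.
Mole table: n_A1 = 4.08 − 2X; n_B1 = 1 − X; n_A2 = 2X.
n_T = Σnᵢ = 5.08 − X.
y_i = n_i/n_T, p_i = y_i·P. K = p_A2^2 / (p_A1^2 p_B1).
Setting this equal to 0.255 bar^-1 and taking the physical root (0 < X < 1) gives X = 0.578.

X = 0.578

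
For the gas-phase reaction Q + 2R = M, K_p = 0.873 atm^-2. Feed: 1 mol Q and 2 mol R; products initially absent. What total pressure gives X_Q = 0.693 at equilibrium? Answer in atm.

Take 1 mol Q as basis and let X be its fractional conversion, so ξ = X.
Moles: n_Q = 1 − X; n_R = 2 − 2X; n_M = X.
Total moles n_T = 3 − 2X.
K_p = p_M / (p_Q p_R^2) with p_i = (n_i/n_T)·P.
At X = 0.693: the mole-fraction product g(X) = Π y_i^ν_i = 15.6. Since K_p = g(X)·P^{-2}, P = (g/K_p)^(1/2) = (15.6/0.873)^(1/2) = 4.23 atm.

P = 4.23 atm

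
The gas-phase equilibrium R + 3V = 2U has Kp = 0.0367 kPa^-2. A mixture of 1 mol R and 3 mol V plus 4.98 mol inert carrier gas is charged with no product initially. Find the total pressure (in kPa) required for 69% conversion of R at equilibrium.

Take 1 mol R as basis and let X be its fractional conversion, so ξ = X.
Mole table: n_R = 1 − X; n_V = 3 − 3X; n_U = 2X; n_I = 4.98 (inert).
n_T = Σnᵢ = 8.98 − 2X.
Kp = p_U^2 / (p_R p_V^3) with p_i = (n_i/n_T)·P.
At X = 0.69: the mole-fraction product g(X) = Π y_i^ν_i = 441.1. Since Kp = g(X)·P^{-2}, P = (g/Kp)^(1/2) = (441.1/0.0367)^(1/2) = 110 kPa.

P = 110 kPa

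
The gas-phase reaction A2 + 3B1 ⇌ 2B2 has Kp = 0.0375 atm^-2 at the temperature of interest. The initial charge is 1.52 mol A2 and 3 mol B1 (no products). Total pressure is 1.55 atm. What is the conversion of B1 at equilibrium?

Let X = conversion of B1 (basis 3 mol B1); extent of reaction ξ = X.
Moles: n_A2 = 1.52 − X; n_B1 = 3 − 3X; n_B2 = 2X.
Summing: n_T = 4.52 − 2X.
With p_i = (n_i/n_T)P, Kp = p_B2^2 / (p_A2 p_B1^3).
This yields a degree-4 equation in X; solving on (0,1), X = 0.165.

X = 0.165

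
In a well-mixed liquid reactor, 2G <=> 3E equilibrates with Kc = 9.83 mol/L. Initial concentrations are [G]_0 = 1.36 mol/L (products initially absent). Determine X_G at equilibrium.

X = 0.646

Let X = conversion of G; extent ξ = 1.36X/2 mol/L.
Concentrations: [G] = 1.36 − 1.36X; [E] = 2.04X.
Kc = [E]^3 / ([G]^2).
Equating to 9.83 mol/L: the physical root is X = 0.646.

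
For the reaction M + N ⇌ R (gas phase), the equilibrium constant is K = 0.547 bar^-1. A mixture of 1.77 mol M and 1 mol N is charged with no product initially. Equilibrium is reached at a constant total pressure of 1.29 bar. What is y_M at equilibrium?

Basis: 1 mol N initially; let X = conversion of N. Extent ξ = X.
At extent ξ: n_M = 1.77 − X; n_N = 1 − X; n_R = X.
Summing: n_T = 2.77 − X.
With p_i = (n_i/n_T)P, K = p_R / (p_M p_N).
This yields a degree-2 equation in X; solving on (0,1), X = 0.296.
Then n_M = 1.47, n_T = 2.47, so y_M = 0.596.

y_M = 0.596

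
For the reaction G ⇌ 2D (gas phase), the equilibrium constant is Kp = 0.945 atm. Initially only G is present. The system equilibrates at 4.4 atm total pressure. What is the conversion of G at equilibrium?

X = 0.226

Take 1 mol G as basis and let X be its fractional conversion, so ξ = X.
Mole table: n_G = 1 − X; n_D = 2X.
Total moles n_T = 1 + X.
Mole fractions y_i = n_i/n_T; Kp = p_D^2 / (p_G) with p_i = y_i·P.
Setting this equal to 0.945 atm and taking the physical root (0 < X < 1) gives X = 0.226.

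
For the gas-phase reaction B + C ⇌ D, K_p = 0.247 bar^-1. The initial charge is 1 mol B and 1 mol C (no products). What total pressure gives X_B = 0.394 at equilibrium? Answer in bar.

P = 6.98 bar

Take 1 mol B as basis and let X be its fractional conversion, so ξ = X.
Mole table: n_B = 1 − X; n_C = 1 − X; n_D = X.
n_T = Σnᵢ = 2 − X.
K_p = p_D / (p_B p_C) with p_i = (n_i/n_T)·P.
At X = 0.394: the mole-fraction product g(X) = Π y_i^ν_i = 1.723. Since K_p = g(X)·P^{-1}, P = (g/K_p)^(1/1) = (1.723/0.247)^(1/1) = 6.98 bar.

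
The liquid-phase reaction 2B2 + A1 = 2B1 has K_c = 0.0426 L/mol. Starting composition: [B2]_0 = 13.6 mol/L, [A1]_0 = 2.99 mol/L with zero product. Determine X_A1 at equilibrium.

X = 0.469

Let X = conversion of A1; extent ξ = 2.99·X mol/L.
Concentrations: [B2] = 13.6 − 5.98X; [A1] = 2.99 − 2.99X; [B1] = 5.98X.
K_c = [B1]^2 / ([B2]^2 [A1]).
Setting equal to 0.0426 and solving for X on (0,1) gives X = 0.469.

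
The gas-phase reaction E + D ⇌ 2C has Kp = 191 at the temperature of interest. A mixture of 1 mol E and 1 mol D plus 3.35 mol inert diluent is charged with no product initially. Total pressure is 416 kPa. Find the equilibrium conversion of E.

X = 0.874

Take 1 mol E as basis and let X be its fractional conversion, so ξ = X.
At extent ξ: n_E = 1 − X; n_D = 1 − X; n_C = 2X; n_I = 3.35 (inert).
Total moles n_T = 5.35 (Δν = 0, constant).
With p_i = (n_i/n_T)P, Kp = p_C^2 / (p_E p_D).
Equating to 191 and solving on 0 < X < 1: X = 0.874.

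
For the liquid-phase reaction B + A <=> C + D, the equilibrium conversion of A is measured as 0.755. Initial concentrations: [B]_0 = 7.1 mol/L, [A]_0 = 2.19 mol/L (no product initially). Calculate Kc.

Let X = conversion of A.
Concentrations: [B] = 7.1 − 2.19X; [A] = 2.19 − 2.19X; [C] = 2.19X; [D] = 2.19X.
At X = 0.755: [B] = 5.45, [A] = 0.537, [C] = 1.65, [D] = 1.65.
Kc = [C] [D] / ([B] [A]) = 0.936.

Kc = 0.936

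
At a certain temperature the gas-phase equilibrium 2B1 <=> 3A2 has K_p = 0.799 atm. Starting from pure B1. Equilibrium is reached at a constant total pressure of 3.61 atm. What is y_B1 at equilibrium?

Basis: 1 mol B1 initially; let X = conversion of B1. Extent ξ = 0.5X.
Moles: n_B1 = 1 − X; n_A2 = 1.5X.
n_T = Σnᵢ = 1 + 0.5X.
With p_i = (n_i/n_T)P, K_p = p_A2^3 / (p_B1^2).
Equating to 0.799 atm and solving on 0 < X < 1: X = 0.326.
Then n_B1 = 0.674, n_T = 1.16, so y_B1 = 0.580.

y_B1 = 0.580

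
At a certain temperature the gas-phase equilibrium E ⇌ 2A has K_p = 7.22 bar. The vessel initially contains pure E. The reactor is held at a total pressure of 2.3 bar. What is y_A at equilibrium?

Basis: 1 mol E initially; let X = conversion of E. Extent ξ = X.
Moles: n_E = 1 − X; n_A = 2X.
Total moles n_T = 1 + X.
With p_i = (n_i/n_T)P, K_p = p_A^2 / (p_E).
This yields a degree-2 equation in X; solving on (0,1), X = 0.663.
Then n_A = 1.33, n_T = 1.66, so y_A = 0.797.

y_A = 0.797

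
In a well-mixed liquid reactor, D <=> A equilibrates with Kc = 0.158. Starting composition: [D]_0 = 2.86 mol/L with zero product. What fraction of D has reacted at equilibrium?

Let X = conversion of D; extent ξ = 2.86·X mol/L.
Concentrations: [D] = 2.86 − 2.86X; [A] = 2.86X.
Kc = [A] / ([D]).
This equals 0.158 at X = 0.136 (the root in 0 < X < 1).

X = 0.136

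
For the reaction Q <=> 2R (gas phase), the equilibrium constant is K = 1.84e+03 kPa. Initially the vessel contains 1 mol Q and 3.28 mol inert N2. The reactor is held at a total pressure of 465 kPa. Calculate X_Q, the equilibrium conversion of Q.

Let X = conversion of Q (basis 1 mol Q); extent of reaction ξ = X.
Species balance: n_Q = 1 − X; n_R = 2X; n_I = 3.28 (inert).
n_T = Σnᵢ = 4.28 + X.
With p_i = (n_i/n_T)P, K = p_R^2 / (p_Q).
Setting this equal to 1.84e+03 kPa and taking the physical root (0 < X < 1) gives X = 0.856.

X = 0.856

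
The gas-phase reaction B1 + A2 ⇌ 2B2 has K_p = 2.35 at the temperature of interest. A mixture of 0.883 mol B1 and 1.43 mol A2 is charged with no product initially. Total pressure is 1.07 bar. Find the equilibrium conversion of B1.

Let X = conversion of B1 (basis 0.883 mol B1); extent of reaction ξ = 0.883X.
Mole table: n_B1 = 0.883 − 0.883X; n_A2 = 1.43 − 0.883X; n_B2 = 1.77X.
Since Δν = 0, n_T = 2.31 throughout.
With p_i = (n_i/n_T)P, K_p = p_B2^2 / (p_B1 p_A2).
Equating to 2.35 and solving on 0 < X < 1: X = 0.540.

X = 0.540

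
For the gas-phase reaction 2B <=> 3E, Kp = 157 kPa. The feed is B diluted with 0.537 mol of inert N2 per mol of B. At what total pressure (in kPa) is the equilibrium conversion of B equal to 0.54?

Let X = conversion of B (basis 1 mol B); extent of reaction ξ = 0.5X.
Species balance: n_B = 1 − X; n_E = 1.5X; n_I = 0.537 (inert).
n_T = Σnᵢ = 1.54 + 0.5X.
Kp = p_E^3 / (p_B^2) with p_i = (n_i/n_T)·P.
At X = 0.54: the mole-fraction product g(X) = Π y_i^ν_i = 1.39. Since Kp = g(X)·P^{1}, P = (Kp/g)^(1/1) = (157/1.39)^(1/1) = 113 kPa.

P = 113 kPa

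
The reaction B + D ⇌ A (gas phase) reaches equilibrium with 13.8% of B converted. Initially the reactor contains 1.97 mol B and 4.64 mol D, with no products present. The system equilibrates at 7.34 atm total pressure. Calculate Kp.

Let X = conversion of B (basis 1.97 mol B); extent of reaction ξ = 1.97X.
Moles: n_B = 1.97 − 1.97X; n_D = 4.64 − 1.97X; n_A = 1.97X.
Total moles n_T = 6.61 − 1.97X.
At X = 0.138: n_B = 1.7, n_D = 4.37, n_A = 0.272, n_T = 6.34.
p_i = (n_i/n_T)·P. Kp = p_A / (p_B p_D) = 0.0316 atm^-1.

Kp = 0.0316 atm^-1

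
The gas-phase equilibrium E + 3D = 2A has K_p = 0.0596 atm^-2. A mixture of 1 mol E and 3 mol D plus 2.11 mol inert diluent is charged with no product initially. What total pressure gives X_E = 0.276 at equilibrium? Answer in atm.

P = 4.61 atm

Let X = conversion of E (basis 1 mol E); extent of reaction ξ = X.
At extent ξ: n_E = 1 − X; n_D = 3 − 3X; n_A = 2X; n_I = 2.11 (inert).
n_T = Σnᵢ = 6.11 − 2X.
K_p = p_A^2 / (p_E p_D^3) with p_i = (n_i/n_T)·P.
At X = 0.276: the mole-fraction product g(X) = Π y_i^ν_i = 1.269. Since K_p = g(X)·P^{-2}, P = (g/K_p)^(1/2) = (1.269/0.0596)^(1/2) = 4.61 atm.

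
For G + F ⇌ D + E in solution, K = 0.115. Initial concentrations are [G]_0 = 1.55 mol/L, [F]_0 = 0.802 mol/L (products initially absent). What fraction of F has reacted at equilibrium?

X = 0.346

Let X = conversion of F; extent ξ = 0.802·X mol/L.
Concentrations: [G] = 1.55 − 0.802X; [F] = 0.802 − 0.802X; [D] = 0.802X; [E] = 0.802X.
K = [D] [E] / ([G] [F]).
Equating to 0.115: the physical root is X = 0.346.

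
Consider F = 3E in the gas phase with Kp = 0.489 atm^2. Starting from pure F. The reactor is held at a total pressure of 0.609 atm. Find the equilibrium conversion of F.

X = 0.460

Take 1 mol F as basis and let X be its fractional conversion, so ξ = X.
Moles: n_F = 1 − X; n_E = 3X.
n_T = Σnᵢ = 1 + 2X.
y_i = n_i/n_T, p_i = y_i·P. Kp = p_E^3 / (p_F).
Setting this equal to 0.489 atm^2 and taking the physical root (0 < X < 1) gives X = 0.460.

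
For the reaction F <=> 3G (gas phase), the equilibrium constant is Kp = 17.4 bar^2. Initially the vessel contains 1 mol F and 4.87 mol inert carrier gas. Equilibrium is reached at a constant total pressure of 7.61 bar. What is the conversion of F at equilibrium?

Basis: 1 mol F initially; let X = conversion of F. Extent ξ = X.
Moles: n_F = 1 − X; n_G = 3X; n_I = 4.87 (inert).
n_T = Σnᵢ = 5.87 + 2X.
Mole fractions y_i = n_i/n_T; Kp = p_G^3 / (p_F) with p_i = y_i·P.
Setting this equal to 17.4 bar^2 and taking the physical root (0 < X < 1) gives X = 0.604.

X = 0.604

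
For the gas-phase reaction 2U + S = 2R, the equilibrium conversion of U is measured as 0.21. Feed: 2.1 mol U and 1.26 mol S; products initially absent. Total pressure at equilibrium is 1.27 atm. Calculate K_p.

Basis: 2.1 mol U initially; let X = conversion of U. Extent ξ = 1.05X.
Moles: n_U = 2.1 − 2.1X; n_S = 1.26 − 1.05X; n_R = 2.1X.
Summing: n_T = 3.36 − 1.05X.
At X = 0.21: n_U = 1.66, n_S = 1.04, n_R = 0.441, n_T = 3.14.
p_i = (n_i/n_T)·P. K_p = p_R^2 / (p_U^2 p_S) = 0.168 atm^-1.

K_p = 0.168 atm^-1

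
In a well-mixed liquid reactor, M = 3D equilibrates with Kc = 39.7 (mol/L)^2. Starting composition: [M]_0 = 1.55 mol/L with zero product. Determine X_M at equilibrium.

Let X = conversion of M; extent ξ = 1.55·X mol/L.
Concentrations: [M] = 1.55 − 1.55X; [D] = 4.65X.
Kc = [D]^3 / ([M]).
Solving Kc = 39.7 for X ∈ (0,1): X = 0.617.

X = 0.617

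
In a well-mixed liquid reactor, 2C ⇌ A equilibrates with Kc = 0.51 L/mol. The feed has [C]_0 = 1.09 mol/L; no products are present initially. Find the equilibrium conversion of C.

Let X = conversion of C; extent ξ = 1.09X/2 mol/L.
Concentrations: [C] = 1.09 − 1.09X; [A] = 0.545X.
Kc = [A] / ([C]^2).
Equating to 0.51 L/mol: the physical root is X = 0.400.

X = 0.400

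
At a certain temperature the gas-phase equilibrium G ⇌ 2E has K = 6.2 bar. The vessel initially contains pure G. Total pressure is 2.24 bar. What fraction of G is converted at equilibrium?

X = 0.640

Basis: 1 mol G initially; let X = conversion of G. Extent ξ = X.
Species balance: n_G = 1 − X; n_E = 2X.
n_T = Σnᵢ = 1 + X.
Mole fractions y_i = n_i/n_T; K = p_E^2 / (p_G) with p_i = y_i·P.
Setting this equal to 6.2 bar and taking the physical root (0 < X < 1) gives X = 0.640.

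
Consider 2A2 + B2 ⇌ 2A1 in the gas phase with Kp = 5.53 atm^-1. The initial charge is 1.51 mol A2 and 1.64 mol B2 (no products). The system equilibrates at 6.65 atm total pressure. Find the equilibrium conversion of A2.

Let X = conversion of A2 (basis 1.51 mol A2); extent of reaction ξ = 0.755X.
Moles: n_A2 = 1.51 − 1.51X; n_B2 = 1.64 − 0.755X; n_A1 = 1.51X.
n_T = Σnᵢ = 3.15 − 0.755X.
y_i = n_i/n_T, p_i = y_i·P. Kp = p_A1^2 / (p_A2^2 p_B2).
Setting this equal to 5.53 atm^-1 and taking the physical root (0 < X < 1) gives X = 0.795.

X = 0.795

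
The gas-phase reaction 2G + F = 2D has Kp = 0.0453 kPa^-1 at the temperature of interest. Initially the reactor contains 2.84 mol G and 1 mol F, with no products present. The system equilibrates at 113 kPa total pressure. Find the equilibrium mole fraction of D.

Basis: 1 mol F initially; let X = conversion of F. Extent ξ = X.
Mole table: n_G = 2.84 − 2X; n_F = 1 − X; n_D = 2X.
Summing: n_T = 3.84 − X.
y_i = n_i/n_T, p_i = y_i·P. Kp = p_D^2 / (p_G^2 p_F).
This yields a degree-3 equation in X; solving on (0,1), X = 0.621.
Then n_D = 1.24, n_T = 3.22, so y_D = 0.386.

y_D = 0.386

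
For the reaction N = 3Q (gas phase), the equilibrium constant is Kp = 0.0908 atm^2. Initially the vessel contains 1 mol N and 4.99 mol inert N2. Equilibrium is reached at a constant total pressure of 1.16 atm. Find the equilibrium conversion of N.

X = 0.409

Take 1 mol N as basis and let X be its fractional conversion, so ξ = X.
At extent ξ: n_N = 1 − X; n_Q = 3X; n_I = 4.99 (inert).
Total moles n_T = 5.99 + 2X.
Mole fractions y_i = n_i/n_T; Kp = p_Q^3 / (p_N) with p_i = y_i·P.
Equating to 0.0908 atm^2 and solving on 0 < X < 1: X = 0.409.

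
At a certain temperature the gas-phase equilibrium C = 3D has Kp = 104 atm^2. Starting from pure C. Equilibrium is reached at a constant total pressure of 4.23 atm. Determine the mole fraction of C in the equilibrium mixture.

Take 1 mol C as basis and let X be its fractional conversion, so ξ = X.
Moles: n_C = 1 − X; n_D = 3X.
n_T = Σnᵢ = 1 + 2X.
y_i = n_i/n_T, p_i = y_i·P. Kp = p_D^3 / (p_C).
This yields a degree-3 equation in X; solving on (0,1), X = 0.714.
Then n_C = 0.286, n_T = 2.43, so y_C = 0.118.

y_C = 0.118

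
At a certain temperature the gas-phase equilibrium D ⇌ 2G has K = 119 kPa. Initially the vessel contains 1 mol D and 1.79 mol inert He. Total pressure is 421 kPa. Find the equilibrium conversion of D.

Basis: 1 mol D initially; let X = conversion of D. Extent ξ = X.
Moles: n_D = 1 − X; n_G = 2X; n_I = 1.79 (inert).
Total moles n_T = 2.79 + X.
With p_i = (n_i/n_T)P, K = p_G^2 / (p_D).
Equating to 119 kPa and solving on 0 < X < 1: X = 0.374.

X = 0.374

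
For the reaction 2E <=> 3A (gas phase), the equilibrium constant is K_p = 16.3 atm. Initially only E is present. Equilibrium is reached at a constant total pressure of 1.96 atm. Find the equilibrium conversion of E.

X = 0.687

Basis: 1 mol E initially; let X = conversion of E. Extent ξ = 0.5X.
Moles: n_E = 1 − X; n_A = 1.5X.
Total moles n_T = 1 + 0.5X.
y_i = n_i/n_T, p_i = y_i·P. K_p = p_A^3 / (p_E^2).
Setting this equal to 16.3 atm and taking the physical root (0 < X < 1) gives X = 0.687.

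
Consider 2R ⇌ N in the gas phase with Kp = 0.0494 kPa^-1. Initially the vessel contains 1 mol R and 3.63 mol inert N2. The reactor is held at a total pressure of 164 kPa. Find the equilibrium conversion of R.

X = 0.600

Let X = conversion of R (basis 1 mol R); extent of reaction ξ = 0.5X.
Moles: n_R = 1 − X; n_N = 0.5X; n_I = 3.63 (inert).
Summing: n_T = 4.63 − 0.5X.
With p_i = (n_i/n_T)P, Kp = p_N / (p_R^2).
Equating to 0.0494 kPa^-1 and solving on 0 < X < 1: X = 0.600.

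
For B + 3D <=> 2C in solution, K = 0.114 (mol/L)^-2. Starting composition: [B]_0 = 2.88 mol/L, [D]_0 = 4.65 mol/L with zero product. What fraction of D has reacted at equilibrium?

X = 0.521

Let X = conversion of D; extent ξ = 4.65X/3 mol/L.
Concentrations: [B] = 2.88 − 1.55X; [D] = 4.65 − 4.65X; [C] = 3.1X.
K = [C]^2 / ([B] [D]^3).
Equating to 0.114 (mol/L)^-2: the physical root is X = 0.521.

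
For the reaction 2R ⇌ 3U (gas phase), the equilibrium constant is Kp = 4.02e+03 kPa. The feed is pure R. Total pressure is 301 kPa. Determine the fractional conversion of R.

Take 1 mol R as basis and let X be its fractional conversion, so ξ = 0.5X.
Species balance: n_R = 1 − X; n_U = 1.5X.
Summing: n_T = 1 + 0.5X.
With p_i = (n_i/n_T)P, Kp = p_U^3 / (p_R^2).
This yields a degree-3 equation in X; solving on (0,1), X = 0.731.

X = 0.731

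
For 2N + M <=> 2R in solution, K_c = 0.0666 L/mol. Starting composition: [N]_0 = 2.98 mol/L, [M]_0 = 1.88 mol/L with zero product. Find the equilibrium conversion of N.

Let X = conversion of N; extent ξ = 2.98X/2 mol/L.
Concentrations: [N] = 2.98 − 2.98X; [M] = 1.88 − 1.49X; [R] = 2.98X.
K_c = [R]^2 / ([N]^2 [M]).
Equating to 0.0666 L/mol: the physical root is X = 0.241.

X = 0.241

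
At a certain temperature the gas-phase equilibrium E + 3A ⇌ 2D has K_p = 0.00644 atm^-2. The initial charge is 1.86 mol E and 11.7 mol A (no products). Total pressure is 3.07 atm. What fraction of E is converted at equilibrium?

X = 0.214

Basis: 1.86 mol E initially; let X = conversion of E. Extent ξ = 1.86X.
Species balance: n_E = 1.86 − 1.86X; n_A = 11.7 − 5.58X; n_D = 3.72X.
n_T = Σnᵢ = 13.6 − 3.72X.
Mole fractions y_i = n_i/n_T; K_p = p_D^2 / (p_E p_A^3) with p_i = y_i·P.
This yields a degree-4 equation in X; solving on (0,1), X = 0.214.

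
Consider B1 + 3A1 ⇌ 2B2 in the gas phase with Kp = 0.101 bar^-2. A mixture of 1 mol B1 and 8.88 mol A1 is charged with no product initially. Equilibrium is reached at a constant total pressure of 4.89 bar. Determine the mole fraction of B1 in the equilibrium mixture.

y_B1 = 0.028

Let X = conversion of B1 (basis 1 mol B1); extent of reaction ξ = X.
At extent ξ: n_B1 = 1 − X; n_A1 = 8.88 − 3X; n_B2 = 2X.
n_T = Σnᵢ = 9.88 − 2X.
With p_i = (n_i/n_T)P, Kp = p_B2^2 / (p_B1 p_A1^3).
Equating to 0.101 bar^-2 and solving on 0 < X < 1: X = 0.764.
Then n_B1 = 0.236, n_T = 8.35, so y_B1 = 0.028.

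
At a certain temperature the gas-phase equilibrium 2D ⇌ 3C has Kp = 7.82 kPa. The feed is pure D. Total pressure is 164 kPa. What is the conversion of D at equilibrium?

Basis: 1 mol D initially; let X = conversion of D. Extent ξ = 0.5X.
Mole table: n_D = 1 − X; n_C = 1.5X.
Summing: n_T = 1 + 0.5X.
y_i = n_i/n_T, p_i = y_i·P. Kp = p_C^3 / (p_D^2).
Setting this equal to 7.82 kPa and taking the physical root (0 < X < 1) gives X = 0.213.

X = 0.213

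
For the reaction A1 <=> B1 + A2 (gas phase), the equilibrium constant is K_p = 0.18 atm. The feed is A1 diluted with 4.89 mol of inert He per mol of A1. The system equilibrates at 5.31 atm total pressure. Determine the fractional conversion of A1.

Let X = conversion of A1 (basis 1 mol A1); extent of reaction ξ = X.
Mole table: n_A1 = 1 − X; n_B1 = X; n_A2 = X; n_I = 4.89 (inert).
Total moles n_T = 5.89 + X.
With p_i = (n_i/n_T)P, K_p = p_B1 p_A2 / (p_A1).
This yields a degree-2 equation in X; solving on (0,1), X = 0.367.

X = 0.367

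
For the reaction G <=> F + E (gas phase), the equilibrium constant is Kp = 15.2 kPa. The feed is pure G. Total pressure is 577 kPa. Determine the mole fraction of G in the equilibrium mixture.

y_G = 0.724

Basis: 1 mol G initially; let X = conversion of G. Extent ξ = X.
Species balance: n_G = 1 − X; n_F = X; n_E = X.
Summing: n_T = 1 + X.
y_i = n_i/n_T, p_i = y_i·P. Kp = p_F p_E / (p_G).
Substituting and setting equal to 15.2 kPa gives a polynomial in X; the root in (0,1) is X = 0.160.
Then n_G = 0.84, n_T = 1.16, so y_G = 0.724.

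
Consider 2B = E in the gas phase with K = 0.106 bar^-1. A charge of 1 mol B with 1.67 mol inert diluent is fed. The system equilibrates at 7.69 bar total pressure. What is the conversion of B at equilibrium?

Take 1 mol B as basis and let X be its fractional conversion, so ξ = 0.5X.
Moles: n_B = 1 − X; n_E = 0.5X; n_I = 1.67 (inert).
n_T = Σnᵢ = 2.67 − 0.5X.
Mole fractions y_i = n_i/n_T; K = p_E / (p_B^2) with p_i = y_i·P.
Setting this equal to 0.106 bar^-1 and taking the physical root (0 < X < 1) gives X = 0.309.

X = 0.309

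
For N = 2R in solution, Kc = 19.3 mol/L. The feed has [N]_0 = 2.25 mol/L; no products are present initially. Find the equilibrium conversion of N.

X = 0.743

Let X = conversion of N; extent ξ = 2.25·X mol/L.
Concentrations: [N] = 2.25 − 2.25X; [R] = 4.5X.
Kc = [R]^2 / ([N]).
Solving Kc = 19.3 for X ∈ (0,1): X = 0.743.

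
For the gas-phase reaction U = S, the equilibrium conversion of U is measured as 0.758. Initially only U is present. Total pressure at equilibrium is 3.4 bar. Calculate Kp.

Let X = conversion of U (basis 1 mol U); extent of reaction ξ = X.
Species balance: n_U = 1 − X; n_S = X.
Since Δν = 0, n_T = 1 throughout.
At X = 0.758: n_U = 0.242, n_S = 0.758, n_T = 1.
p_i = (n_i/n_T)·P. Kp = p_S / (p_U) = 3.13.

Kp = 3.13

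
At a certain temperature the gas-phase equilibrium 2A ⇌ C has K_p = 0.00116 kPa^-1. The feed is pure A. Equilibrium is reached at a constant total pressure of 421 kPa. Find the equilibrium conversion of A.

X = 0.418

Take 1 mol A as basis and let X be its fractional conversion, so ξ = 0.5X.
Mole table: n_A = 1 − X; n_C = 0.5X.
Total moles n_T = 1 − 0.5X.
Mole fractions y_i = n_i/n_T; K_p = p_C / (p_A^2) with p_i = y_i·P.
This yields a degree-2 equation in X; solving on (0,1), X = 0.418.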